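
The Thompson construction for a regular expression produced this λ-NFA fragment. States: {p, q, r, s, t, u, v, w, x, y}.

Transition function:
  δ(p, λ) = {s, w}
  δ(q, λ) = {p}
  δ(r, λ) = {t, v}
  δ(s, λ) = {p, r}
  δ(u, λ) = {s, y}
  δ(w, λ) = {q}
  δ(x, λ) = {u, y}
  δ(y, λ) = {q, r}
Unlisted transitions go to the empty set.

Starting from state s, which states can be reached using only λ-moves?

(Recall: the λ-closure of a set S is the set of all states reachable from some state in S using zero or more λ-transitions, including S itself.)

{p, q, r, s, t, v, w}

Start with {s}.
From s via λ: add p, r.
From p via λ: add w.
From r via λ: add t, v.
From w via λ: add q.
No new states can be added; the closed set is {p, q, r, s, t, v, w}.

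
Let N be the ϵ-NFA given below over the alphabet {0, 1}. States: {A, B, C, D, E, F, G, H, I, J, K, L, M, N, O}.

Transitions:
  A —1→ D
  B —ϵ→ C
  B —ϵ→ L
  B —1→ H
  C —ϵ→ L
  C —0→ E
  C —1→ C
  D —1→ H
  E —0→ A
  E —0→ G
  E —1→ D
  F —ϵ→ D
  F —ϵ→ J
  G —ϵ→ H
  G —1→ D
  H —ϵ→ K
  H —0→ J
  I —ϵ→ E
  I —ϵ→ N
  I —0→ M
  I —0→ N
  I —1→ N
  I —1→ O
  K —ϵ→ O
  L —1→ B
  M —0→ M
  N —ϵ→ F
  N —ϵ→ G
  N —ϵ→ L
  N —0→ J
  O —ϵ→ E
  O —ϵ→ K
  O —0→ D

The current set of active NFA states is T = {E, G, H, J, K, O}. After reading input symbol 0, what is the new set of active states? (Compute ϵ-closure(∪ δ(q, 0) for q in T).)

E on 0 → {A, G}.
H on 0 → {J}.
O on 0 → {D}.
No 0-transition from G, J, K.
Union after reading 0: {A, D, G, J}.
Now take the ϵ-closure:
From G via ϵ: add H.
From H via ϵ: add K.
From K via ϵ: add O.
From O via ϵ: add E.
No new states can be added; the closed set is {A, D, E, G, H, J, K, O}.

{A, D, E, G, H, J, K, O}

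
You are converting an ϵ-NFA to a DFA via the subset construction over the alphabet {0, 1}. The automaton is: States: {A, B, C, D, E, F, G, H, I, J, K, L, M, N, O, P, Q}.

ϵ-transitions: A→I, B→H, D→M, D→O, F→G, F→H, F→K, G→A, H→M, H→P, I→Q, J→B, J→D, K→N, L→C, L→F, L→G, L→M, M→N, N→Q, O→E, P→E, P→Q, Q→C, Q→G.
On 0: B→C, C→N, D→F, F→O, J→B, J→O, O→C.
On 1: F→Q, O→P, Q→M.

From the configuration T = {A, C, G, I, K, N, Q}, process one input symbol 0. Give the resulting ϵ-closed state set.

{A, C, G, I, N, Q}

C on 0 → {N}.
No 0-transition from A, G, I, K, N, Q.
Union after reading 0: {N}.
Now take the ϵ-closure:
From N via ϵ: add Q.
From Q via ϵ: add C, G.
From G via ϵ: add A.
From A via ϵ: add I.
No new states can be added; the closed set is {A, C, G, I, N, Q}.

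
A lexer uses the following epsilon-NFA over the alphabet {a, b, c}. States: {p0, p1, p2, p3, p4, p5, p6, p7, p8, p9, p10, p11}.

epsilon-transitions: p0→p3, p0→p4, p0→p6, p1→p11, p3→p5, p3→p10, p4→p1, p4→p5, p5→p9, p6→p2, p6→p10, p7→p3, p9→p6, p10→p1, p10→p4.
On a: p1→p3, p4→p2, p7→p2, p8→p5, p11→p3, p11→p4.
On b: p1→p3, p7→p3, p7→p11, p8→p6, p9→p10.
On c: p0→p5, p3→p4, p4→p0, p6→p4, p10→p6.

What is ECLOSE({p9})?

{p1, p2, p4, p5, p6, p9, p10, p11}

Start with {p9}.
From p9 via epsilon: add p6.
From p6 via epsilon: add p2, p10.
From p10 via epsilon: add p1, p4.
From p1 via epsilon: add p11.
From p4 via epsilon: add p5.
No new states can be added; the closed set is {p1, p2, p4, p5, p6, p9, p10, p11}.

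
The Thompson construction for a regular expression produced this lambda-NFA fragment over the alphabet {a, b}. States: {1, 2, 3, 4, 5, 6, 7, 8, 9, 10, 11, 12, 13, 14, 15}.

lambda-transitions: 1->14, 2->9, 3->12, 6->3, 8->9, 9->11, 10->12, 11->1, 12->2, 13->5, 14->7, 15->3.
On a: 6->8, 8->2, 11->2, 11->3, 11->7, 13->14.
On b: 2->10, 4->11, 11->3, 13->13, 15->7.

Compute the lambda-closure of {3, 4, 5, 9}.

{1, 2, 3, 4, 5, 7, 9, 11, 12, 14}

Start with {3, 4, 5, 9}.
From 3 via lambda: add 12.
From 9 via lambda: add 11.
From 11 via lambda: add 1.
From 12 via lambda: add 2.
From 1 via lambda: add 14.
From 14 via lambda: add 7.
No new states can be added; the closed set is {1, 2, 3, 4, 5, 7, 9, 11, 12, 14}.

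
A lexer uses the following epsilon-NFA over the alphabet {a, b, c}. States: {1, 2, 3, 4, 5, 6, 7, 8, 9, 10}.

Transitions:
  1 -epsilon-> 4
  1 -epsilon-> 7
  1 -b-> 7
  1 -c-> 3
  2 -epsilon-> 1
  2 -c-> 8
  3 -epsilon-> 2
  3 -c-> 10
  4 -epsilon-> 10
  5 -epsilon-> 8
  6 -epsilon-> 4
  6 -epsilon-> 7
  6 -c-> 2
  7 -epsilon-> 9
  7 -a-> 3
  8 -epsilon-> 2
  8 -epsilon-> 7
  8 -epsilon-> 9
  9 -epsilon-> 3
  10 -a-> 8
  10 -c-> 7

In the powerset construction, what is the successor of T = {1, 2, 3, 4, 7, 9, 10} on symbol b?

1 on b → {7}.
No b-transition from 2, 3, 4, 7, 9, 10.
Union after reading b: {7}.
Now take the epsilon-closure:
From 7 via epsilon: add 9.
From 9 via epsilon: add 3.
From 3 via epsilon: add 2.
From 2 via epsilon: add 1.
From 1 via epsilon: add 4.
From 4 via epsilon: add 10.
No new states can be added; the closed set is {1, 2, 3, 4, 7, 9, 10}.

{1, 2, 3, 4, 7, 9, 10}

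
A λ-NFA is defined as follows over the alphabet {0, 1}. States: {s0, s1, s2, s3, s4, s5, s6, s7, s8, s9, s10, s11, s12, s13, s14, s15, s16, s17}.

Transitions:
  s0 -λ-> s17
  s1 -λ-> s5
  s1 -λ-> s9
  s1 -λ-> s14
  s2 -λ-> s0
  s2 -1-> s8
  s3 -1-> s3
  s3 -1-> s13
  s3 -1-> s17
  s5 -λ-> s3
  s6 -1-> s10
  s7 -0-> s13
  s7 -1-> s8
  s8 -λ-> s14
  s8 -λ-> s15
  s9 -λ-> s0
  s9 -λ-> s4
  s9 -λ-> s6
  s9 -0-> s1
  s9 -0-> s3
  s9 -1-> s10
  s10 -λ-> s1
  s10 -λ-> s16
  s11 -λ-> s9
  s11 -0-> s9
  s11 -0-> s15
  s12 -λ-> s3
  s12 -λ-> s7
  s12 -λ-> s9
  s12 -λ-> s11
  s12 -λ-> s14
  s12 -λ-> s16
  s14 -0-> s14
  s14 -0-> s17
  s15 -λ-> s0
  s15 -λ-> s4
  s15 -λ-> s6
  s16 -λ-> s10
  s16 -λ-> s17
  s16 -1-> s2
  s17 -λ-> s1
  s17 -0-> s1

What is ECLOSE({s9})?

{s0, s1, s3, s4, s5, s6, s9, s14, s17}

Start with {s9}.
From s9 via λ: add s0, s4, s6.
From s0 via λ: add s17.
From s17 via λ: add s1.
From s1 via λ: add s5, s14.
From s5 via λ: add s3.
No new states can be added; the closed set is {s0, s1, s3, s4, s5, s6, s9, s14, s17}.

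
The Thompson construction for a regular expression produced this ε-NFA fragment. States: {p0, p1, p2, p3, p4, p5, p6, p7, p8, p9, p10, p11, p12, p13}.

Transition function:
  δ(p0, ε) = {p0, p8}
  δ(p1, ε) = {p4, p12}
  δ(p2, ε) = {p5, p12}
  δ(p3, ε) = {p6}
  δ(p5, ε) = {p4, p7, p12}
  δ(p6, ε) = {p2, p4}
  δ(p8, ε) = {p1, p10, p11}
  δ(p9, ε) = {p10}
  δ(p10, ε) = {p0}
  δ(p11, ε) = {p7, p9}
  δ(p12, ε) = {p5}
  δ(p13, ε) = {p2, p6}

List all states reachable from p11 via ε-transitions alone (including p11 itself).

Start with {p11}.
From p11 via ε: add p7, p9.
From p9 via ε: add p10.
From p10 via ε: add p0.
From p0 via ε: add p8.
From p8 via ε: add p1.
From p1 via ε: add p4, p12.
From p12 via ε: add p5.
No new states can be added; the closed set is {p0, p1, p4, p5, p7, p8, p9, p10, p11, p12}.

{p0, p1, p4, p5, p7, p8, p9, p10, p11, p12}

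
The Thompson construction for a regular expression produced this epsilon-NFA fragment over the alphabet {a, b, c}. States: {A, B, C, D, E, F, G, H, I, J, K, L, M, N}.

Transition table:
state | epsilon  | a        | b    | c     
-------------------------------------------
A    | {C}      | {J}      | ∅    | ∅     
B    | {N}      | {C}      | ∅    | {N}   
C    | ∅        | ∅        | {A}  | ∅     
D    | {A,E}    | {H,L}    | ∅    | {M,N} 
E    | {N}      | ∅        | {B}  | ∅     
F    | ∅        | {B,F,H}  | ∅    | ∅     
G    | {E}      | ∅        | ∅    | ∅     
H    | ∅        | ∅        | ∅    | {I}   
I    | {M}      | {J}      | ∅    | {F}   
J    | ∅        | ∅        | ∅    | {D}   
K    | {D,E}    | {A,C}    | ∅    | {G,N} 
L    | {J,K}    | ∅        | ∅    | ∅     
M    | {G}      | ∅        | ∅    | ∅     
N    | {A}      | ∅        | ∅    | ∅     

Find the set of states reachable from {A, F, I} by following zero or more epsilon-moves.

Start with {A, F, I}.
From A via epsilon: add C.
From I via epsilon: add M.
From M via epsilon: add G.
From G via epsilon: add E.
From E via epsilon: add N.
No new states can be added; the closed set is {A, C, E, F, G, I, M, N}.

{A, C, E, F, G, I, M, N}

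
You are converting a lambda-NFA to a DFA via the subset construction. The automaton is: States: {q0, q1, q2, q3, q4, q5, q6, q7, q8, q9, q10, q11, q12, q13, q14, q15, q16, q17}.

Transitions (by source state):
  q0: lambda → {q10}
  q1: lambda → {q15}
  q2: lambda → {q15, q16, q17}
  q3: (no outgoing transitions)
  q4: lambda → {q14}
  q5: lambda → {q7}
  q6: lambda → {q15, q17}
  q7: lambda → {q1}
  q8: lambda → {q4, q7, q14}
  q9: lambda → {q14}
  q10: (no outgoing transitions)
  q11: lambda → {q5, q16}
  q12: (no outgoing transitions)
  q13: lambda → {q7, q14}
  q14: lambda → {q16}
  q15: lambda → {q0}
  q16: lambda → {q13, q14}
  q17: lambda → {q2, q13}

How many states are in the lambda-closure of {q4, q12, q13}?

10

Start with {q4, q12, q13}.
From q4 via lambda: add q14.
From q13 via lambda: add q7.
From q7 via lambda: add q1.
From q14 via lambda: add q16.
From q1 via lambda: add q15.
From q15 via lambda: add q0.
From q0 via lambda: add q10.
lambda-closure = {q0, q1, q4, q7, q10, q12, q13, q14, q15, q16}, which has 10 states.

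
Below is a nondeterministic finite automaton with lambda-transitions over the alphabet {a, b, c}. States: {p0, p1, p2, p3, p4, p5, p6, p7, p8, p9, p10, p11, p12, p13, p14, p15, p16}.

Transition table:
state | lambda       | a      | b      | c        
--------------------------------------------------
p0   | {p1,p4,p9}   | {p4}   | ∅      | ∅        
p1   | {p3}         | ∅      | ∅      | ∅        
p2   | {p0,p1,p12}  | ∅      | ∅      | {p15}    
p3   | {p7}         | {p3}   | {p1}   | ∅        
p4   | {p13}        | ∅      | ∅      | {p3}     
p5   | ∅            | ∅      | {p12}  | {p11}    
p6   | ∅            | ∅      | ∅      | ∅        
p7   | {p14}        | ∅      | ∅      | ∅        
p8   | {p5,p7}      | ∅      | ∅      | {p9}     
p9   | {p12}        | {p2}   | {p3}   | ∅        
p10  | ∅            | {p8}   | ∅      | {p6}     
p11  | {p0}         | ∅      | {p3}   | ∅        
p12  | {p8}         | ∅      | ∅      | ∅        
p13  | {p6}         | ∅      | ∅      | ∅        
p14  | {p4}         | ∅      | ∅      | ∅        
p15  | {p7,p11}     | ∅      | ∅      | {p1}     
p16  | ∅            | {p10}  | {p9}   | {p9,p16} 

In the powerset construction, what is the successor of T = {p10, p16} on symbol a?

p10 on a → {p8}.
p16 on a → {p10}.
Union after reading a: {p8, p10}.
Now take the lambda-closure:
From p8 via lambda: add p5, p7.
From p7 via lambda: add p14.
From p14 via lambda: add p4.
From p4 via lambda: add p13.
From p13 via lambda: add p6.
No new states can be added; the closed set is {p4, p5, p6, p7, p8, p10, p13, p14}.

{p4, p5, p6, p7, p8, p10, p13, p14}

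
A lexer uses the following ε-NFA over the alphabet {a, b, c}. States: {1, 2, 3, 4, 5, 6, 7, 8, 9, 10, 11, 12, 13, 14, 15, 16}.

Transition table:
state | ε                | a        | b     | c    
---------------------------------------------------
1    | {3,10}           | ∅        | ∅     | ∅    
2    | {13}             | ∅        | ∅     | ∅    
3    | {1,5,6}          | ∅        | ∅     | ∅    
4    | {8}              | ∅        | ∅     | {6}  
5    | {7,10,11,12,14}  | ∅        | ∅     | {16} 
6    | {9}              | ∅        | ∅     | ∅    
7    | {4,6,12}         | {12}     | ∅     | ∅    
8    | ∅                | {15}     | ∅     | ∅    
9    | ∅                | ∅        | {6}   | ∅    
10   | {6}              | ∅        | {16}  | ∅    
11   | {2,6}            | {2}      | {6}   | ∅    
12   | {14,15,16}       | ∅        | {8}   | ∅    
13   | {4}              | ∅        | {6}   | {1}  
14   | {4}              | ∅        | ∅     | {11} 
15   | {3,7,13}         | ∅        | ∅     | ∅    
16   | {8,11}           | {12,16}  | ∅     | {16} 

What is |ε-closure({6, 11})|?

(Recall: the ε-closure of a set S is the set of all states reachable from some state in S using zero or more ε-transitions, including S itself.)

7

Start with {6, 11}.
From 6 via ε: add 9.
From 11 via ε: add 2.
From 2 via ε: add 13.
From 13 via ε: add 4.
From 4 via ε: add 8.
ε-closure = {2, 4, 6, 8, 9, 11, 13}, which has 7 states.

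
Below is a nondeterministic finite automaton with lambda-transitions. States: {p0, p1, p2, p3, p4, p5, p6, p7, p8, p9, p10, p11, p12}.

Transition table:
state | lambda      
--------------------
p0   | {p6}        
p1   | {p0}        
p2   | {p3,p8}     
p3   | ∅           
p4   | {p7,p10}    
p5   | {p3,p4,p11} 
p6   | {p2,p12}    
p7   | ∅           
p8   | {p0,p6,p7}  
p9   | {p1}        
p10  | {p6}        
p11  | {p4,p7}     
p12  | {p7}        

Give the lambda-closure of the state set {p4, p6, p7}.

{p0, p2, p3, p4, p6, p7, p8, p10, p12}

Start with {p4, p6, p7}.
From p4 via lambda: add p10.
From p6 via lambda: add p2, p12.
From p2 via lambda: add p3, p8.
From p8 via lambda: add p0.
No new states can be added; the closed set is {p0, p2, p3, p4, p6, p7, p8, p10, p12}.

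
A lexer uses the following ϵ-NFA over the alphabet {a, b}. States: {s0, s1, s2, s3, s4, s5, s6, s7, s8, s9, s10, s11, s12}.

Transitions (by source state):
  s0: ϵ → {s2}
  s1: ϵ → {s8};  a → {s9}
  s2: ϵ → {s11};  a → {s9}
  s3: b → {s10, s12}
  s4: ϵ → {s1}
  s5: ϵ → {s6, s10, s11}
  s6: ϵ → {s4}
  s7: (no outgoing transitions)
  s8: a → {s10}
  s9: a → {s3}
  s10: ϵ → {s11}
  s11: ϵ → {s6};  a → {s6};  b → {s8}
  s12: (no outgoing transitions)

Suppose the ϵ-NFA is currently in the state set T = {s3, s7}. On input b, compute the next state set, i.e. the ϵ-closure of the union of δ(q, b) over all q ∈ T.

{s1, s4, s6, s8, s10, s11, s12}

s3 on b → {s10, s12}.
No b-transition from s7.
Union after reading b: {s10, s12}.
Now take the ϵ-closure:
From s10 via ϵ: add s11.
From s11 via ϵ: add s6.
From s6 via ϵ: add s4.
From s4 via ϵ: add s1.
From s1 via ϵ: add s8.
No new states can be added; the closed set is {s1, s4, s6, s8, s10, s11, s12}.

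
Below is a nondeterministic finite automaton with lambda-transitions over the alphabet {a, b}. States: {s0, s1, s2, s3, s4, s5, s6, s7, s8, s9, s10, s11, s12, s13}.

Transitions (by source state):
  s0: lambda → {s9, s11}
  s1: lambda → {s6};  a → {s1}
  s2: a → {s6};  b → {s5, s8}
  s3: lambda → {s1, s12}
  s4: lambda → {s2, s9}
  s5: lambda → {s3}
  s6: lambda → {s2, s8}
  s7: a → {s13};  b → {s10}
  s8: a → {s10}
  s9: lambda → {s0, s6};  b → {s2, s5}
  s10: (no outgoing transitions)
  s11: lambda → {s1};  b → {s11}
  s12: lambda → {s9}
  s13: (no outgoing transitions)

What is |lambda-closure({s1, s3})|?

Start with {s1, s3}.
From s1 via lambda: add s6.
From s3 via lambda: add s12.
From s6 via lambda: add s2, s8.
From s12 via lambda: add s9.
From s9 via lambda: add s0.
From s0 via lambda: add s11.
lambda-closure = {s0, s1, s2, s3, s6, s8, s9, s11, s12}, which has 9 states.

9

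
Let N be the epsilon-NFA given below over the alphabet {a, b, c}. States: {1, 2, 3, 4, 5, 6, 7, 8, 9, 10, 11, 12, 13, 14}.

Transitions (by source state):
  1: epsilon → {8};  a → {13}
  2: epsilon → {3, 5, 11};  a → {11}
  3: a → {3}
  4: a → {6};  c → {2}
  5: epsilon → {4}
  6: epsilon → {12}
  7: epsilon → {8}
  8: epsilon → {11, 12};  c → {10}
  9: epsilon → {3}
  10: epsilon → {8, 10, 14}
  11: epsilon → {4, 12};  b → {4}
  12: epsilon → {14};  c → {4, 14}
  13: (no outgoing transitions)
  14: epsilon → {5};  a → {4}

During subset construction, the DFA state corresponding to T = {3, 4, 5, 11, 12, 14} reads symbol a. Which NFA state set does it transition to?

3 on a → {3}.
4 on a → {6}.
14 on a → {4}.
No a-transition from 5, 11, 12.
Union after reading a: {3, 4, 6}.
Now take the epsilon-closure:
From 6 via epsilon: add 12.
From 12 via epsilon: add 14.
From 14 via epsilon: add 5.
No new states can be added; the closed set is {3, 4, 5, 6, 12, 14}.

{3, 4, 5, 6, 12, 14}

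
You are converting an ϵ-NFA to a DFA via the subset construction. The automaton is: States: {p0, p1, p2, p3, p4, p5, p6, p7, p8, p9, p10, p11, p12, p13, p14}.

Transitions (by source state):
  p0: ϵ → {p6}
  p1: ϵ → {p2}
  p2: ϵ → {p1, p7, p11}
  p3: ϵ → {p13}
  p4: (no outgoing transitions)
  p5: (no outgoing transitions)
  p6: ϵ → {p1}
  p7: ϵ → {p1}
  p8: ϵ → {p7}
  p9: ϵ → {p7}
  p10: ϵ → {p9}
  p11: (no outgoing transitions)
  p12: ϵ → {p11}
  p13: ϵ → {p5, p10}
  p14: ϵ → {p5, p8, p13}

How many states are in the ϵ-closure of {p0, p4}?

7

Start with {p0, p4}.
From p0 via ϵ: add p6.
From p6 via ϵ: add p1.
From p1 via ϵ: add p2.
From p2 via ϵ: add p7, p11.
ϵ-closure = {p0, p1, p2, p4, p6, p7, p11}, which has 7 states.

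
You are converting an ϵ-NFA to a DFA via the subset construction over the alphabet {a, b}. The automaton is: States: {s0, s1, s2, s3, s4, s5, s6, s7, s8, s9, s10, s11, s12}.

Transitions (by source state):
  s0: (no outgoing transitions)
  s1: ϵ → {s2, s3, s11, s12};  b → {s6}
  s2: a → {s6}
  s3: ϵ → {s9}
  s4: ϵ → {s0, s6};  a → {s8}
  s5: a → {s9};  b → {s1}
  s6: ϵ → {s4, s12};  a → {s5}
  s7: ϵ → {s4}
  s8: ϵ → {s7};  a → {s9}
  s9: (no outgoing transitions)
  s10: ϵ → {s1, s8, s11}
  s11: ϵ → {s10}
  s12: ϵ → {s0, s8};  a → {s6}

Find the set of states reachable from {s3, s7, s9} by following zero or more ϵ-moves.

{s0, s3, s4, s6, s7, s8, s9, s12}

Start with {s3, s7, s9}.
From s7 via ϵ: add s4.
From s4 via ϵ: add s0, s6.
From s6 via ϵ: add s12.
From s12 via ϵ: add s8.
No new states can be added; the closed set is {s0, s3, s4, s6, s7, s8, s9, s12}.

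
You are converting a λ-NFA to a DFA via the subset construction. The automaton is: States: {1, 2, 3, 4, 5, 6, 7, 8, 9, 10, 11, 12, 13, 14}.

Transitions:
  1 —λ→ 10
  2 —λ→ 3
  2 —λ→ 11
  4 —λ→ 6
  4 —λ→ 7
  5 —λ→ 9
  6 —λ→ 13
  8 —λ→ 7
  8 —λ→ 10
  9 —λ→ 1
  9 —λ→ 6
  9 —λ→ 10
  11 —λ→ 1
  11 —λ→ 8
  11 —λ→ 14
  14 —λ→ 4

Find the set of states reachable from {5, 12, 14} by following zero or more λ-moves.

{1, 4, 5, 6, 7, 9, 10, 12, 13, 14}

Start with {5, 12, 14}.
From 5 via λ: add 9.
From 14 via λ: add 4.
From 4 via λ: add 6, 7.
From 9 via λ: add 1, 10.
From 6 via λ: add 13.
No new states can be added; the closed set is {1, 4, 5, 6, 7, 9, 10, 12, 13, 14}.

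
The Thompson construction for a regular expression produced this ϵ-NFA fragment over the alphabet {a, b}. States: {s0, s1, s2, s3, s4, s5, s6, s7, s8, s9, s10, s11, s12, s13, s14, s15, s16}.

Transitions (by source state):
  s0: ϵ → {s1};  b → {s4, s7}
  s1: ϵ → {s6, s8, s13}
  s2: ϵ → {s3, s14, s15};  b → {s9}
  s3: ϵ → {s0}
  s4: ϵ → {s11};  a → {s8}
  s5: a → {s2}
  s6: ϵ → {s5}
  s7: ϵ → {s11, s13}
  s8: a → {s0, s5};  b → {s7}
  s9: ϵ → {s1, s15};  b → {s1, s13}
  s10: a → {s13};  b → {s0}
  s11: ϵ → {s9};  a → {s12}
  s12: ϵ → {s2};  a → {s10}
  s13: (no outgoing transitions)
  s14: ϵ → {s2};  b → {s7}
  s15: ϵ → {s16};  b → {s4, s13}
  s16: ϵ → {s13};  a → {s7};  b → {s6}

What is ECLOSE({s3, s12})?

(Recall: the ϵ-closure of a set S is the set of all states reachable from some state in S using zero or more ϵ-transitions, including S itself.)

Start with {s3, s12}.
From s3 via ϵ: add s0.
From s12 via ϵ: add s2.
From s0 via ϵ: add s1.
From s2 via ϵ: add s14, s15.
From s1 via ϵ: add s6, s8, s13.
From s15 via ϵ: add s16.
From s6 via ϵ: add s5.
No new states can be added; the closed set is {s0, s1, s2, s3, s5, s6, s8, s12, s13, s14, s15, s16}.

{s0, s1, s2, s3, s5, s6, s8, s12, s13, s14, s15, s16}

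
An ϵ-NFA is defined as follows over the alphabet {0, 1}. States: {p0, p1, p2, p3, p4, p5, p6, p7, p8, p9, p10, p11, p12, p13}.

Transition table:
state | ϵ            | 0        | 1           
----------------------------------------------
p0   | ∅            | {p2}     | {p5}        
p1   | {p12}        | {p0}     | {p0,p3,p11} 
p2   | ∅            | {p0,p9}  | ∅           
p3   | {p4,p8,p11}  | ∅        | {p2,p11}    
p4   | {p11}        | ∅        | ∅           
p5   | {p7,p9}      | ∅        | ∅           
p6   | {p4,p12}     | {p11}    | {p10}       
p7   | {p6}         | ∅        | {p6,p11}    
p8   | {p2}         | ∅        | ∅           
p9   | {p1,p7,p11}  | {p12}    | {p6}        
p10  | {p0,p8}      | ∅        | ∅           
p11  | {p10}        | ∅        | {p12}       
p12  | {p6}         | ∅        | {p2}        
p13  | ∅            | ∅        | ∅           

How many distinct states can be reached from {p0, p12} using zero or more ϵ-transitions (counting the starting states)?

Start with {p0, p12}.
From p12 via ϵ: add p6.
From p6 via ϵ: add p4.
From p4 via ϵ: add p11.
From p11 via ϵ: add p10.
From p10 via ϵ: add p8.
From p8 via ϵ: add p2.
ϵ-closure = {p0, p2, p4, p6, p8, p10, p11, p12}, which has 8 states.

8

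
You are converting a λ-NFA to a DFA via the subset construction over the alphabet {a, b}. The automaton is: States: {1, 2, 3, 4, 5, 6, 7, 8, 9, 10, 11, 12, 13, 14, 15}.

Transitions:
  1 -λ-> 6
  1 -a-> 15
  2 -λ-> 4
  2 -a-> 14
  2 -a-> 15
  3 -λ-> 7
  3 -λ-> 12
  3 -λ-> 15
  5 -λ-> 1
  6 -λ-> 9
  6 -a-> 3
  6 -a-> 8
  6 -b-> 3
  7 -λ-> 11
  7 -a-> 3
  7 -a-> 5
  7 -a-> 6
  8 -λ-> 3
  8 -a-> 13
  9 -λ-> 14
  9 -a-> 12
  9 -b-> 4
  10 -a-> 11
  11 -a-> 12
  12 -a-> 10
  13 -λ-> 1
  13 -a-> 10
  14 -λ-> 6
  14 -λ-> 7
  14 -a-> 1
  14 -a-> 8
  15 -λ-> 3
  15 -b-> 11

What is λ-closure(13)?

Start with {13}.
From 13 via λ: add 1.
From 1 via λ: add 6.
From 6 via λ: add 9.
From 9 via λ: add 14.
From 14 via λ: add 7.
From 7 via λ: add 11.
No new states can be added; the closed set is {1, 6, 7, 9, 11, 13, 14}.

{1, 6, 7, 9, 11, 13, 14}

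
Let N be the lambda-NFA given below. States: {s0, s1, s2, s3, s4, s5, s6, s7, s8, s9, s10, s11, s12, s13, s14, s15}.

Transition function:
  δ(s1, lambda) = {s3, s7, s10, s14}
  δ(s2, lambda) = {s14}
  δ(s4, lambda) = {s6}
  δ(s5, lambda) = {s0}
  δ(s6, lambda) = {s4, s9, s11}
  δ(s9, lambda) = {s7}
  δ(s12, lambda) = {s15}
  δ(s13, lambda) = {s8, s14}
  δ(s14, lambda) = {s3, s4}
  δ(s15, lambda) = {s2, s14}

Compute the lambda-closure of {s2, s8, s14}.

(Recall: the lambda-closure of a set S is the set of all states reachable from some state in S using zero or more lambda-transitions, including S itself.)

Start with {s2, s8, s14}.
From s14 via lambda: add s3, s4.
From s4 via lambda: add s6.
From s6 via lambda: add s9, s11.
From s9 via lambda: add s7.
No new states can be added; the closed set is {s2, s3, s4, s6, s7, s8, s9, s11, s14}.

{s2, s3, s4, s6, s7, s8, s9, s11, s14}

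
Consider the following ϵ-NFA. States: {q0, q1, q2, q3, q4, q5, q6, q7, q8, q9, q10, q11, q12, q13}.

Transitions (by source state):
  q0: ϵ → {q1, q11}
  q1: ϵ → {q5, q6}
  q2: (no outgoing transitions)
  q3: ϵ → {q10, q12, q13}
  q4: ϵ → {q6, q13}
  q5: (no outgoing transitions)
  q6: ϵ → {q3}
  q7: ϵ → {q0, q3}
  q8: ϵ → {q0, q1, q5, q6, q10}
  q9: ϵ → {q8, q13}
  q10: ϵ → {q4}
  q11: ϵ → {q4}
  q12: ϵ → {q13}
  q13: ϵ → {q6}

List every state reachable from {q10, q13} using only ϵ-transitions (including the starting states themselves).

Start with {q10, q13}.
From q10 via ϵ: add q4.
From q13 via ϵ: add q6.
From q6 via ϵ: add q3.
From q3 via ϵ: add q12.
No new states can be added; the closed set is {q3, q4, q6, q10, q12, q13}.

{q3, q4, q6, q10, q12, q13}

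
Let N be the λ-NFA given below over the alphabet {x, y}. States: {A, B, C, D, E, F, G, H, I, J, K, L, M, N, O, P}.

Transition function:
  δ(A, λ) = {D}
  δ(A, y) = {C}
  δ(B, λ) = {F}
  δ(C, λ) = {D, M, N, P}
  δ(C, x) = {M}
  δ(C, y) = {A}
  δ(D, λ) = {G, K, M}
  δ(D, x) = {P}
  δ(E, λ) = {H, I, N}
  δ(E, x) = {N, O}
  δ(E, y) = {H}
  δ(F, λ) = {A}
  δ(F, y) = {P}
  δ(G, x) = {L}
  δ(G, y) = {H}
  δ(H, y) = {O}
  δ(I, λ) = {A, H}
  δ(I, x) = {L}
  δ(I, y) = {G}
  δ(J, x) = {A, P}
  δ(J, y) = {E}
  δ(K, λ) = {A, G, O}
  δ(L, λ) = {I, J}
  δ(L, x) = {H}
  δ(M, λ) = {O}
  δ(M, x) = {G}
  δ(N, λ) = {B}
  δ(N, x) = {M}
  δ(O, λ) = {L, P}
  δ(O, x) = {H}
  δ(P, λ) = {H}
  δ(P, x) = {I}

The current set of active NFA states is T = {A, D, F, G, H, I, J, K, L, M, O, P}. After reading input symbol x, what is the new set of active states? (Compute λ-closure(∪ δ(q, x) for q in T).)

D on x → {P}.
G on x → {L}.
I on x → {L}.
J on x → {A, P}.
L on x → {H}.
M on x → {G}.
O on x → {H}.
P on x → {I}.
No x-transition from A, F, H, K.
Union after reading x: {A, G, H, I, L, P}.
Now take the λ-closure:
From A via λ: add D.
From L via λ: add J.
From D via λ: add K, M.
From K via λ: add O.
No new states can be added; the closed set is {A, D, G, H, I, J, K, L, M, O, P}.

{A, D, G, H, I, J, K, L, M, O, P}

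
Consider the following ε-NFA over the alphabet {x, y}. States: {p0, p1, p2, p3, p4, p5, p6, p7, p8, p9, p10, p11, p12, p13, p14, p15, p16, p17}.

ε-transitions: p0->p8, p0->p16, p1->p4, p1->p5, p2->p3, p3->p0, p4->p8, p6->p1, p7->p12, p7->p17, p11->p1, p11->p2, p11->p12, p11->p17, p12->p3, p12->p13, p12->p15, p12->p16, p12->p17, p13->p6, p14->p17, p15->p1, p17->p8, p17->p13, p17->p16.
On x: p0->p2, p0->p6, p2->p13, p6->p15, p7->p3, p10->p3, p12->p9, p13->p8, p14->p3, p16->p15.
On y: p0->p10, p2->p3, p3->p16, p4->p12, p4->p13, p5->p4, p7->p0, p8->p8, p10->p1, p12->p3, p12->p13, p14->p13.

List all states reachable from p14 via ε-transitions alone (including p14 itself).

{p1, p4, p5, p6, p8, p13, p14, p16, p17}

Start with {p14}.
From p14 via ε: add p17.
From p17 via ε: add p8, p13, p16.
From p13 via ε: add p6.
From p6 via ε: add p1.
From p1 via ε: add p4, p5.
No new states can be added; the closed set is {p1, p4, p5, p6, p8, p13, p14, p16, p17}.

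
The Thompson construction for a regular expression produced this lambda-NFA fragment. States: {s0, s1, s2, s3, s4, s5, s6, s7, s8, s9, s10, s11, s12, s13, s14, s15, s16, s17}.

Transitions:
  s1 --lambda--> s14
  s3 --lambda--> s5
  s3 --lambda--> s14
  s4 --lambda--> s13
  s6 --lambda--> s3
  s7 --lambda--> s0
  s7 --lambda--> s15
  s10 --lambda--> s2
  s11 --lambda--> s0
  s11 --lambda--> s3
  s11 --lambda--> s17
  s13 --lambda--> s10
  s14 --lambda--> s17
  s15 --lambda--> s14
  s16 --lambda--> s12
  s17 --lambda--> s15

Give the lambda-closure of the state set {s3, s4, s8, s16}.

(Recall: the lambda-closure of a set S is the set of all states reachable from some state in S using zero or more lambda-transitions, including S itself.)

Start with {s3, s4, s8, s16}.
From s3 via lambda: add s5, s14.
From s4 via lambda: add s13.
From s16 via lambda: add s12.
From s13 via lambda: add s10.
From s14 via lambda: add s17.
From s10 via lambda: add s2.
From s17 via lambda: add s15.
No new states can be added; the closed set is {s2, s3, s4, s5, s8, s10, s12, s13, s14, s15, s16, s17}.

{s2, s3, s4, s5, s8, s10, s12, s13, s14, s15, s16, s17}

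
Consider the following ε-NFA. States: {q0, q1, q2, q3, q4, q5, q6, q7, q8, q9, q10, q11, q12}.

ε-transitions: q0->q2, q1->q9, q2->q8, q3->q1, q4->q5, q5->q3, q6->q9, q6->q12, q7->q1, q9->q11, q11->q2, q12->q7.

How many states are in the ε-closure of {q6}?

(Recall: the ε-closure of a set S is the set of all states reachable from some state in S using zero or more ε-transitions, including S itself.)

8

Start with {q6}.
From q6 via ε: add q9, q12.
From q9 via ε: add q11.
From q12 via ε: add q7.
From q7 via ε: add q1.
From q11 via ε: add q2.
From q2 via ε: add q8.
ε-closure = {q1, q2, q6, q7, q8, q9, q11, q12}, which has 8 states.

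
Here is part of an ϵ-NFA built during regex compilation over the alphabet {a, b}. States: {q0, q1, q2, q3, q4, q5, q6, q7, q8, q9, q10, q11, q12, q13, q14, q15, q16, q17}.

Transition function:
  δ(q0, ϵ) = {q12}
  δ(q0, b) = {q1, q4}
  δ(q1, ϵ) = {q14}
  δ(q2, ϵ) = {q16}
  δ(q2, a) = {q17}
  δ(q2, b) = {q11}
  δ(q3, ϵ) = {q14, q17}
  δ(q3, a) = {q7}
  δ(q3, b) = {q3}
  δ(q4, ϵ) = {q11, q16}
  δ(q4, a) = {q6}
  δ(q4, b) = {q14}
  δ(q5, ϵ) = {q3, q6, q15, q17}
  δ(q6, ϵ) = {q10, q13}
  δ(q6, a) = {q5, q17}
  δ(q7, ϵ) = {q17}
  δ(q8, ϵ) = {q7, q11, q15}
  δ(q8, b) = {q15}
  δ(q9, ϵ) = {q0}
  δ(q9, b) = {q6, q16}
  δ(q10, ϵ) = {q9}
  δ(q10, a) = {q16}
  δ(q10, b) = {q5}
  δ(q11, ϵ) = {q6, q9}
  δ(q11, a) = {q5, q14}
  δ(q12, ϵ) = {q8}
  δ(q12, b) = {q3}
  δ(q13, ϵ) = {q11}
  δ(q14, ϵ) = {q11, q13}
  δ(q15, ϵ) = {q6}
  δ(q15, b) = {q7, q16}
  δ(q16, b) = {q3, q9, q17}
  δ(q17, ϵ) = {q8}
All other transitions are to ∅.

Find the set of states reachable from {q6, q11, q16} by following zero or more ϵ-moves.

{q0, q6, q7, q8, q9, q10, q11, q12, q13, q15, q16, q17}

Start with {q6, q11, q16}.
From q6 via ϵ: add q10, q13.
From q11 via ϵ: add q9.
From q9 via ϵ: add q0.
From q0 via ϵ: add q12.
From q12 via ϵ: add q8.
From q8 via ϵ: add q7, q15.
From q7 via ϵ: add q17.
No new states can be added; the closed set is {q0, q6, q7, q8, q9, q10, q11, q12, q13, q15, q16, q17}.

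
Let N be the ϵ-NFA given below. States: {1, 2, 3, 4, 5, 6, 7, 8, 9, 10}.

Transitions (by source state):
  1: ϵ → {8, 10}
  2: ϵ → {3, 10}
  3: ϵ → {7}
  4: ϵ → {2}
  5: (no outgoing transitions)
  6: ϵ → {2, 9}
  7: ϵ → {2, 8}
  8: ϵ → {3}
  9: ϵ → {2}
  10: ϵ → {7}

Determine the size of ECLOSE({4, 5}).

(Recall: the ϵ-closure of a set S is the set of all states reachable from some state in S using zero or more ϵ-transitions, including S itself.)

7

Start with {4, 5}.
From 4 via ϵ: add 2.
From 2 via ϵ: add 3, 10.
From 3 via ϵ: add 7.
From 7 via ϵ: add 8.
ϵ-closure = {2, 3, 4, 5, 7, 8, 10}, which has 7 states.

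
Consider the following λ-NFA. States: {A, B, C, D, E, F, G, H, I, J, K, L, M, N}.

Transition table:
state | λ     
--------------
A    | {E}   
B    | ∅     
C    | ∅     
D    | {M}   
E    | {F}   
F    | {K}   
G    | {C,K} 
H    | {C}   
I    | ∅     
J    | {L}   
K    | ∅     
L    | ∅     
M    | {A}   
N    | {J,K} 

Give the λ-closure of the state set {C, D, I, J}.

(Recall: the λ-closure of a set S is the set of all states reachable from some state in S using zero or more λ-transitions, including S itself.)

Start with {C, D, I, J}.
From D via λ: add M.
From J via λ: add L.
From M via λ: add A.
From A via λ: add E.
From E via λ: add F.
From F via λ: add K.
No new states can be added; the closed set is {A, C, D, E, F, I, J, K, L, M}.

{A, C, D, E, F, I, J, K, L, M}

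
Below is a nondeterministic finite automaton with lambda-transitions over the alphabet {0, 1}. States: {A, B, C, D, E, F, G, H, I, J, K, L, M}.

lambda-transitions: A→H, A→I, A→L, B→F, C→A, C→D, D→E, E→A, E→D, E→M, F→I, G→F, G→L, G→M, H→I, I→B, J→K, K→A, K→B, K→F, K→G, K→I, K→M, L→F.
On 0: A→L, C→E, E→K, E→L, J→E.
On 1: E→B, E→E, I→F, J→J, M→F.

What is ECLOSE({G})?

Start with {G}.
From G via lambda: add F, L, M.
From F via lambda: add I.
From I via lambda: add B.
No new states can be added; the closed set is {B, F, G, I, L, M}.

{B, F, G, I, L, M}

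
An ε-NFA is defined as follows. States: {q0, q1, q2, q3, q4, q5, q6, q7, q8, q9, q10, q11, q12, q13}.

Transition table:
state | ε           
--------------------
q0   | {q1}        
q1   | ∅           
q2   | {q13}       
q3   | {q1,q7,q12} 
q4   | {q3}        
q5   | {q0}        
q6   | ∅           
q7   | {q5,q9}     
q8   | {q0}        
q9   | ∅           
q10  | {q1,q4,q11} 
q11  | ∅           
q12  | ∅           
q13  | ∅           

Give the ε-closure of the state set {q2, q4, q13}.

{q0, q1, q2, q3, q4, q5, q7, q9, q12, q13}

Start with {q2, q4, q13}.
From q4 via ε: add q3.
From q3 via ε: add q1, q7, q12.
From q7 via ε: add q5, q9.
From q5 via ε: add q0.
No new states can be added; the closed set is {q0, q1, q2, q3, q4, q5, q7, q9, q12, q13}.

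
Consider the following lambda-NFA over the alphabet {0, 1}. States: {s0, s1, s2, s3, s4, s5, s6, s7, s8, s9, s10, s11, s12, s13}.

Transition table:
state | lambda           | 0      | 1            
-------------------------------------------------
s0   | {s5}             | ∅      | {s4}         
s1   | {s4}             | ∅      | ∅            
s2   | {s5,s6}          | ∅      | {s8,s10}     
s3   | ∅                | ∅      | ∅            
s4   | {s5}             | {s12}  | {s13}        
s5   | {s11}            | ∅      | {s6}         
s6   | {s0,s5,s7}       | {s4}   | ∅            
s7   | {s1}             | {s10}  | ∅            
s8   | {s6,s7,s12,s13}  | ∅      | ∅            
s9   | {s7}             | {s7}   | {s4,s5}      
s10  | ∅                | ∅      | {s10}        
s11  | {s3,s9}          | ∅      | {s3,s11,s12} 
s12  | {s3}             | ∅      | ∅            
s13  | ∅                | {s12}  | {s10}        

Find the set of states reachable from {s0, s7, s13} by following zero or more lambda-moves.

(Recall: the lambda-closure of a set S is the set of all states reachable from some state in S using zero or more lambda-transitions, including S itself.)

Start with {s0, s7, s13}.
From s0 via lambda: add s5.
From s7 via lambda: add s1.
From s1 via lambda: add s4.
From s5 via lambda: add s11.
From s11 via lambda: add s3, s9.
No new states can be added; the closed set is {s0, s1, s3, s4, s5, s7, s9, s11, s13}.

{s0, s1, s3, s4, s5, s7, s9, s11, s13}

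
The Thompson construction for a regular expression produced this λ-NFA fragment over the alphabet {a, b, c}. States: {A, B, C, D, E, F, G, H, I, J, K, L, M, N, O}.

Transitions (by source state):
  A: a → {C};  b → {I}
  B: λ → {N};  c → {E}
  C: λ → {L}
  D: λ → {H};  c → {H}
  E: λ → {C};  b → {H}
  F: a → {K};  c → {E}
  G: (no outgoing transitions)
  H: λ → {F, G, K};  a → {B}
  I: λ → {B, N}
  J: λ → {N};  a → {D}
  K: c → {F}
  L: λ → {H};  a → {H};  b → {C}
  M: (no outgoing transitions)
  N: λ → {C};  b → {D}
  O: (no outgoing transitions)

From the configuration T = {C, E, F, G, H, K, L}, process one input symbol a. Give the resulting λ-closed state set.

{B, C, F, G, H, K, L, N}

F on a → {K}.
H on a → {B}.
L on a → {H}.
No a-transition from C, E, G, K.
Union after reading a: {B, H, K}.
Now take the λ-closure:
From B via λ: add N.
From H via λ: add F, G.
From N via λ: add C.
From C via λ: add L.
No new states can be added; the closed set is {B, C, F, G, H, K, L, N}.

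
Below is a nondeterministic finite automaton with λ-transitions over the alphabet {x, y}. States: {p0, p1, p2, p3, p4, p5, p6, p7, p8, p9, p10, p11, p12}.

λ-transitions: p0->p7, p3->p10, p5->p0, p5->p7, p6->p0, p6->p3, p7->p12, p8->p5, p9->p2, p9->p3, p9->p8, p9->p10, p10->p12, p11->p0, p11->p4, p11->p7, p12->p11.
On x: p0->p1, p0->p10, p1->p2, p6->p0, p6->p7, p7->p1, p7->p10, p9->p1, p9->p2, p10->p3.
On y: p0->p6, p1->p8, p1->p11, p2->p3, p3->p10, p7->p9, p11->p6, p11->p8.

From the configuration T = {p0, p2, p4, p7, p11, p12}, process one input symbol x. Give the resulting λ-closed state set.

p0 on x → {p1, p10}.
p7 on x → {p1, p10}.
No x-transition from p2, p4, p11, p12.
Union after reading x: {p1, p10}.
Now take the λ-closure:
From p10 via λ: add p12.
From p12 via λ: add p11.
From p11 via λ: add p0, p4, p7.
No new states can be added; the closed set is {p0, p1, p4, p7, p10, p11, p12}.

{p0, p1, p4, p7, p10, p11, p12}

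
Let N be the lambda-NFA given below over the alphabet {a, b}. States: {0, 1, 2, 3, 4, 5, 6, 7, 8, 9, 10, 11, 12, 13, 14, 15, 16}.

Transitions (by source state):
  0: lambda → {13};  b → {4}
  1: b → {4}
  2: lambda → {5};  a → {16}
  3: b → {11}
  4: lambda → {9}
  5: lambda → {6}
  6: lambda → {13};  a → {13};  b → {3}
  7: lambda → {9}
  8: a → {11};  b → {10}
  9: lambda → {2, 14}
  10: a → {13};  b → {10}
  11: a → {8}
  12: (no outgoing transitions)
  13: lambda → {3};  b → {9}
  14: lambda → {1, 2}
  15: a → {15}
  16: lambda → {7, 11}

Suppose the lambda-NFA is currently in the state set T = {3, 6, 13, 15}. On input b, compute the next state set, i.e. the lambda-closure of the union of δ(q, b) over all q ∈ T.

{1, 2, 3, 5, 6, 9, 11, 13, 14}

3 on b → {11}.
6 on b → {3}.
13 on b → {9}.
No b-transition from 15.
Union after reading b: {3, 9, 11}.
Now take the lambda-closure:
From 9 via lambda: add 2, 14.
From 2 via lambda: add 5.
From 14 via lambda: add 1.
From 5 via lambda: add 6.
From 6 via lambda: add 13.
No new states can be added; the closed set is {1, 2, 3, 5, 6, 9, 11, 13, 14}.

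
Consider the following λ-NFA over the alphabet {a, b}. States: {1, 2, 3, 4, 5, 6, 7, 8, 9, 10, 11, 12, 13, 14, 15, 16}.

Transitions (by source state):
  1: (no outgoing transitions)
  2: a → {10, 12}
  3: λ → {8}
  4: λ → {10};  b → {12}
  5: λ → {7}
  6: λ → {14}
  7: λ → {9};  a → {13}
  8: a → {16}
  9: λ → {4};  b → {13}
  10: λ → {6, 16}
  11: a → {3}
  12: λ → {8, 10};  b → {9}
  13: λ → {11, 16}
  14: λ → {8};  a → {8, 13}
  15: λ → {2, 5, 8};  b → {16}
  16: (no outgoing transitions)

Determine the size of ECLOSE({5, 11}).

Start with {5, 11}.
From 5 via λ: add 7.
From 7 via λ: add 9.
From 9 via λ: add 4.
From 4 via λ: add 10.
From 10 via λ: add 6, 16.
From 6 via λ: add 14.
From 14 via λ: add 8.
λ-closure = {4, 5, 6, 7, 8, 9, 10, 11, 14, 16}, which has 10 states.

10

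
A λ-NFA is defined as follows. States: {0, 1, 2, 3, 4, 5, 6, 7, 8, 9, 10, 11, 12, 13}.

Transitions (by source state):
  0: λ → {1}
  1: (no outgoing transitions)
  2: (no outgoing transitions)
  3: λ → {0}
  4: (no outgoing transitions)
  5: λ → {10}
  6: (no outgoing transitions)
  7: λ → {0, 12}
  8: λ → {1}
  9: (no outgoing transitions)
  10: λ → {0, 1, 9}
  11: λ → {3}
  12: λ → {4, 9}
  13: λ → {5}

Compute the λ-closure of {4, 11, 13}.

{0, 1, 3, 4, 5, 9, 10, 11, 13}

Start with {4, 11, 13}.
From 11 via λ: add 3.
From 13 via λ: add 5.
From 3 via λ: add 0.
From 5 via λ: add 10.
From 0 via λ: add 1.
From 10 via λ: add 9.
No new states can be added; the closed set is {0, 1, 3, 4, 5, 9, 10, 11, 13}.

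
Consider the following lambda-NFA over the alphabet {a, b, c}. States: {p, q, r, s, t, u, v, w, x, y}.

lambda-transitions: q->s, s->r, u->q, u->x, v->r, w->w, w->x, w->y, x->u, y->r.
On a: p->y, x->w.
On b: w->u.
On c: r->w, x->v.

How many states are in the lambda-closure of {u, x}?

5

Start with {u, x}.
From u via lambda: add q.
From q via lambda: add s.
From s via lambda: add r.
lambda-closure = {q, r, s, u, x}, which has 5 states.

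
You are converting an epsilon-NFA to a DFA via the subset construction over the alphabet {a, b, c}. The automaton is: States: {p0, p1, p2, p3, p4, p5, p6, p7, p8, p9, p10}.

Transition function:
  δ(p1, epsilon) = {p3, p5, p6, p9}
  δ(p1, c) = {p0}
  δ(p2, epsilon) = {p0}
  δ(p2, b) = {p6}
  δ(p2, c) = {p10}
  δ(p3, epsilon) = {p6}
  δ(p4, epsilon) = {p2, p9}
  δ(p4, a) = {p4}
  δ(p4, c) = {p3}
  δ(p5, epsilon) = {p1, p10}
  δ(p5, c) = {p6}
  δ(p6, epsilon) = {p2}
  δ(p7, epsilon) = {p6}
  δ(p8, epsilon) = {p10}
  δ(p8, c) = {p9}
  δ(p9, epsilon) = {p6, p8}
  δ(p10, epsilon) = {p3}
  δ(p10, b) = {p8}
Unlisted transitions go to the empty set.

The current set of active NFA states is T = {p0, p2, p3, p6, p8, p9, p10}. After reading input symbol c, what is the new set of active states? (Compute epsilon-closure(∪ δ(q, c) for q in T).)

{p0, p2, p3, p6, p8, p9, p10}

p2 on c → {p10}.
p8 on c → {p9}.
No c-transition from p0, p3, p6, p9, p10.
Union after reading c: {p9, p10}.
Now take the epsilon-closure:
From p9 via epsilon: add p6, p8.
From p10 via epsilon: add p3.
From p6 via epsilon: add p2.
From p2 via epsilon: add p0.
No new states can be added; the closed set is {p0, p2, p3, p6, p8, p9, p10}.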